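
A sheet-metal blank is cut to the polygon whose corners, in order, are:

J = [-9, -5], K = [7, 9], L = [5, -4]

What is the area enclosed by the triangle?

Σ = (-46) + (-73) + (-61) = -180
Area = |Σ|/2 = 90.

90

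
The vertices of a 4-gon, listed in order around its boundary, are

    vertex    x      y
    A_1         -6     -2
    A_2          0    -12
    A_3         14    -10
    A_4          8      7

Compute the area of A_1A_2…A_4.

222

Apply the surveyor's formula: 2A = Σ (x_i·y_{i+1} − x_{i+1}·y_i), indices taken mod 4.
Σ = (72) + (168) + (178) + (26) = 444
Area = |Σ|/2 = 222.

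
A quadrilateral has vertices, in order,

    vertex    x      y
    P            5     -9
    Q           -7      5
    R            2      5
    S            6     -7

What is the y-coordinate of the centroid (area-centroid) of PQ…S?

-47/219

Apply the shoelace formula. First the cross-terms c_i = x_i·y_{i+1} − x_{i+1}·y_i:
  -38, -45, -44, -19  ⇒  2A = -146, A = -73.
Then Σ (y_i + y_{i+1})·c_i = 94, so ȳ = 94 / (6·(-73)) = -47/219.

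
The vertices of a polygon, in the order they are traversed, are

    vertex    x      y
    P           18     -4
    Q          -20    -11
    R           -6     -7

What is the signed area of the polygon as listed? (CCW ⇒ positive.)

-27

Σ = (-278) + (74) + (150) = -54
Signed area = Σ/2 = -27 (negative ⇒ clockwise traversal).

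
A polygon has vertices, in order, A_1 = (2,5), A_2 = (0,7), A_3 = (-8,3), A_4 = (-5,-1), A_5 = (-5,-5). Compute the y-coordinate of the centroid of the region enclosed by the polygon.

Apply the shoelace (surveyor's) formula. First the cross-terms c_i = x_i·y_{i+1} − x_{i+1}·y_i:
  14, 56, 23, 20, -15  ⇒  2A = 98, A = 49.
Then Σ (y_i + y_{i+1})·c_i = 654, so ȳ = 654 / (6·49) = 109/49.

109/49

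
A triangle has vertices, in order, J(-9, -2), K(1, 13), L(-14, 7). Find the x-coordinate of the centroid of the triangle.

Apply the shoelace (surveyor's) formula. First the cross-terms c_i = x_i·y_{i+1} − x_{i+1}·y_i:
  -115, 189, 91  ⇒  2A = 165, A = 82.5.
Then Σ (x_i + x_{i+1})·c_i = -3630, so x̄ = -3630 / (6·82.5) = -22/3.

-22/3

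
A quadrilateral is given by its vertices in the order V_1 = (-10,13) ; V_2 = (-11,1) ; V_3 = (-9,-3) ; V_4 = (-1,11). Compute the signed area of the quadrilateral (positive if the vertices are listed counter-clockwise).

Apply the shoelace formula: 2A = Σ (x_i·y_{i+1} − x_{i+1}·y_i), indices taken mod 4.
V_1→V_2: (-10)(1) − (-11)(13) = 133
V_2→V_3: (-11)(-3) − (-9)(1) = 42
V_3→V_4: (-9)(11) − (-1)(-3) = -102
V_4→V_1: (-1)(13) − (-10)(11) = 97
Σ = 170
Signed area = Σ/2 = 85 (positive ⇒ counter-clockwise traversal).

85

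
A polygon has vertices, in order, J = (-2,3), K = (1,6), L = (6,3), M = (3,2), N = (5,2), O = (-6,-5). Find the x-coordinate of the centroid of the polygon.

Apply the shoelace (surveyor's) formula. First the cross-terms c_i = x_i·y_{i+1} − x_{i+1}·y_i:
  -15, -33, 3, -4, -13, -28  ⇒  2A = -90, A = -45.
Then Σ (x_i + x_{i+1})·c_i = 16, so x̄ = 16 / (6·(-45)) = -8/135.

-8/135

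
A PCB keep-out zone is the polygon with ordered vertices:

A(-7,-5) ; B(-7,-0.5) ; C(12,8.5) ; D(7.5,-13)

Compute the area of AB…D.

216.625

Apply the surveyor's formula: 2A = Σ (x_i·y_{i+1} − x_{i+1}·y_i), indices taken mod 4.
Σ = (-31.5) + (-53.5) + (-219.75) + (-128.5) = -433.25
Area = |Σ|/2 = 216.625.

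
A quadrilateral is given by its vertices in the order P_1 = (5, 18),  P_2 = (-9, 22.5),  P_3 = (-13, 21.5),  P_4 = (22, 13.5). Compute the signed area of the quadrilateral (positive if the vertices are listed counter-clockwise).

P_1→P_2: (5)(22.5) − (-9)(18) = 274.5
P_2→P_3: (-9)(21.5) − (-13)(22.5) = 99
P_3→P_4: (-13)(13.5) − (22)(21.5) = -648.5
P_4→P_1: (22)(18) − (5)(13.5) = 328.5
Σ = 53.5
Signed area = Σ/2 = 26.75 (positive ⇒ counter-clockwise traversal).

26.75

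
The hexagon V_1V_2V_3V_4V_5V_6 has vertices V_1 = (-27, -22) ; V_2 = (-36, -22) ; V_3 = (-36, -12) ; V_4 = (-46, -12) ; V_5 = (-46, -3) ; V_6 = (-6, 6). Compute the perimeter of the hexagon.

114

|V_1V_2| = √((-9)² + (0)²) = √81 = 9
|V_2V_3| = √((0)² + (10)²) = √100 = 10
|V_3V_4| = √((-10)² + (0)²) = √100 = 10
|V_4V_5| = √((0)² + (9)²) = √81 = 9
|V_5V_6| = √((40)² + (9)²) = √1681 = 41
|V_6V_1| = √((-21)² + (-28)²) = √1225 = 35
Perimeter = 9 + 10 + 10 + 9 + 41 + 35 = 114.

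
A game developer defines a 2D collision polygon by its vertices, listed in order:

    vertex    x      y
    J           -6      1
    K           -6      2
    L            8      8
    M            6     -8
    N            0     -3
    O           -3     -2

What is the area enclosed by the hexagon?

Cross-terms: -6, -64, -112, -18, -9, -15  ⇒  Σ = -224
Area = |Σ|/2 = 112.

112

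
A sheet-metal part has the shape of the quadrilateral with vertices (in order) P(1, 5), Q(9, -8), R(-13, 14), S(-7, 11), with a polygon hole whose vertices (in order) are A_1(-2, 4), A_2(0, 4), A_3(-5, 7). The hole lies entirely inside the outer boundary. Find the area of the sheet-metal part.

Outer boundary:
Apply Gauss's area formula: 2A = Σ (x_i·y_{i+1} − x_{i+1}·y_i), indices taken mod 4.
Σ = (-53) + (22) + (-45) + (-46) = -122
Area = |Σ|/2 = 61.
Hole:
Apply Gauss's area formula: 2A = Σ (x_i·y_{i+1} − x_{i+1}·y_i), indices taken mod 3.
Σ = (-8) + (20) + (-6) = 6
Area = |Σ|/2 = 3.
Net area = 61 − 3 = 58.

58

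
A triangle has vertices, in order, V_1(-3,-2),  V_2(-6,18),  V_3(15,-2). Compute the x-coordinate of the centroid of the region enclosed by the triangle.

Apply the surveyor's formula. First the cross-terms c_i = x_i·y_{i+1} − x_{i+1}·y_i:
  -66, -258, -36  ⇒  2A = -360, A = -180.
Then Σ (x_i + x_{i+1})·c_i = -2160, so x̄ = -2160 / (6·(-180)) = 2.

2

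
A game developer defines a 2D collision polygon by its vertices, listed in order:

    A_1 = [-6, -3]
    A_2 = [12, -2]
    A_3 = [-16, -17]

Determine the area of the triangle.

121

Σ = (48) + (-236) + (-54) = -242
Area = |Σ|/2 = 121.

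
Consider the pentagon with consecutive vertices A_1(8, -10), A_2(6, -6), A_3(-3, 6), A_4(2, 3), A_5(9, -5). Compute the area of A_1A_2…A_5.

Apply Gauss's area formula: 2A = Σ (x_i·y_{i+1} − x_{i+1}·y_i), indices taken mod 5.
A_1→A_2: (8)(-6) − (6)(-10) = 12
A_2→A_3: (6)(6) − (-3)(-6) = 18
A_3→A_4: (-3)(3) − (2)(6) = -21
A_4→A_5: (2)(-5) − (9)(3) = -37
A_5→A_1: (9)(-10) − (8)(-5) = -50
Σ = -78
Area = |Σ|/2 = 39.

39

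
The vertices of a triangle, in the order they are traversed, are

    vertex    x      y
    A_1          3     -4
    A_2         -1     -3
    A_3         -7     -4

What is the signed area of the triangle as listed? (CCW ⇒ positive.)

5

Cross-terms: -13, -17, 40  ⇒  Σ = 10
Signed area = Σ/2 = 5 (positive ⇒ counter-clockwise traversal).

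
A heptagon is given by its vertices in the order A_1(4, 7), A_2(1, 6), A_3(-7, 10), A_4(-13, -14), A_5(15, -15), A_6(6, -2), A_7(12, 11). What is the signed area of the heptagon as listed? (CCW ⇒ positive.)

Apply the shoelace (surveyor's) formula: 2A = Σ (x_i·y_{i+1} − x_{i+1}·y_i), indices taken mod 7.
Σ = (17) + (52) + (228) + (405) + (60) + (90) + (40) = 892
Signed area = Σ/2 = 446 (positive ⇒ counter-clockwise traversal).

446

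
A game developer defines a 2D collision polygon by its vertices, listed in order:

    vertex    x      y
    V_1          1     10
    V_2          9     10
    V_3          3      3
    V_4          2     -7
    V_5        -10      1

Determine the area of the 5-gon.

Σ = (-80) + (-3) + (-27) + (-68) + (-101) = -279
Area = |Σ|/2 = 139.5.

139.5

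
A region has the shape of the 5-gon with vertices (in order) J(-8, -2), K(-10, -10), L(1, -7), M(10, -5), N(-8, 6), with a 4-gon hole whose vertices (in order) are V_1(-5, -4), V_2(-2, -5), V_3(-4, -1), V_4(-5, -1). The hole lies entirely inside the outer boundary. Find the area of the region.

Outer boundary:
J→K: (-8)(-10) − (-10)(-2) = 60
K→L: (-10)(-7) − (1)(-10) = 80
L→M: (1)(-5) − (10)(-7) = 65
M→N: (10)(6) − (-8)(-5) = 20
N→J: (-8)(-2) − (-8)(6) = 64
Σ = 289
Area = |Σ|/2 = 144.5.
Hole:
V_1→V_2: (-5)(-5) − (-2)(-4) = 17
V_2→V_3: (-2)(-1) − (-4)(-5) = -18
V_3→V_4: (-4)(-1) − (-5)(-1) = -1
V_4→V_1: (-5)(-4) − (-5)(-1) = 15
Σ = 13
Area = |Σ|/2 = 6.5.
Net area = 144.5 − 6.5 = 138.

138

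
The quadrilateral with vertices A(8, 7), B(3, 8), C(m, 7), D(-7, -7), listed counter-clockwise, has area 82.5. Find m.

-3

The doubled signed area Σ (x_i y_{i+1} − x_{i+1} y_i) is linear in m.
With m=0 it equals 120; the coefficient of m is -15 (from the two edges through C).
So -15·m + 120 = 2·82.5 = 165 ⇒ m = -3.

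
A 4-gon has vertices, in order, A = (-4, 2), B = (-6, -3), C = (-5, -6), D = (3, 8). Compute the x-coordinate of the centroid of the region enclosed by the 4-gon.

-155/61

Apply the shoelace (surveyor's) formula. First the cross-terms c_i = x_i·y_{i+1} − x_{i+1}·y_i:
  24, 21, -22, 38  ⇒  2A = 61, A = 30.5.
Then Σ (x_i + x_{i+1})·c_i = -465, so x̄ = -465 / (6·30.5) = -155/61.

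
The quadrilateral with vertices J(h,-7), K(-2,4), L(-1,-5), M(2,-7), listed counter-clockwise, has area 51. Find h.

Write out the shoelace sum; only the two edges meeting at J involve h:
2·Area = [(2·(-7) − h·(-7)) + (h·4 − (-2)·(-7))] + 31
       = 11·h + 3 = 102
⇒ h = 9.

9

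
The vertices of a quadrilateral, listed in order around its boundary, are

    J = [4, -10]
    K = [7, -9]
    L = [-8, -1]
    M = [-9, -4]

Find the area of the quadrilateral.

Apply Gauss's area formula: 2A = Σ (x_i·y_{i+1} − x_{i+1}·y_i), indices taken mod 4.
Cross-terms: 34, -79, 23, 106  ⇒  Σ = 84
Area = |Σ|/2 = 42.

42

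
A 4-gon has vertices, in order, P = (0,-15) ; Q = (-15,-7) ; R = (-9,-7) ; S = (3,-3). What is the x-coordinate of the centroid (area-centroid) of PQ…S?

-3.6

Apply the shoelace formula. First the cross-terms c_i = x_i·y_{i+1} − x_{i+1}·y_i:
  -225, 42, 48, -45  ⇒  2A = -180, A = -90.
Then Σ (x_i + x_{i+1})·c_i = 1944, so x̄ = 1944 / (6·(-90)) = -3.6.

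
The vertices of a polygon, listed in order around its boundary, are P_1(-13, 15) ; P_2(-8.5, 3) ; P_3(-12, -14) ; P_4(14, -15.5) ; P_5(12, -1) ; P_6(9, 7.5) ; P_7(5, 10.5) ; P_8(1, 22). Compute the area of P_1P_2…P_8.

Apply Gauss's area formula: 2A = Σ (x_i·y_{i+1} − x_{i+1}·y_i), indices taken mod 8.
P_1→P_2: (-13)(3) − (-8.5)(15) = 88.5
P_2→P_3: (-8.5)(-14) − (-12)(3) = 155
P_3→P_4: (-12)(-15.5) − (14)(-14) = 382
P_4→P_5: (14)(-1) − (12)(-15.5) = 172
P_5→P_6: (12)(7.5) − (9)(-1) = 99
P_6→P_7: (9)(10.5) − (5)(7.5) = 57
P_7→P_8: (5)(22) − (1)(10.5) = 99.5
P_8→P_1: (1)(15) − (-13)(22) = 301
Σ = 1354
Area = |Σ|/2 = 677.

677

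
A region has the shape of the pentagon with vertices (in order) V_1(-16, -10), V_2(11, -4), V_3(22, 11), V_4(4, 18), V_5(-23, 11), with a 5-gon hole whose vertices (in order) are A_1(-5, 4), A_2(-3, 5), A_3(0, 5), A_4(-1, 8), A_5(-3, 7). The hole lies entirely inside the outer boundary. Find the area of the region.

791

Outer boundary:
V_1→V_2: (-16)(-4) − (11)(-10) = 174
V_2→V_3: (11)(11) − (22)(-4) = 209
V_3→V_4: (22)(18) − (4)(11) = 352
V_4→V_5: (4)(11) − (-23)(18) = 458
V_5→V_1: (-23)(-10) − (-16)(11) = 406
Σ = 1599
Area = |Σ|/2 = 799.5.
Hole:
Σ = (-13) + (-15) + (5) + (17) + (23) = 17
Area = |Σ|/2 = 8.5.
Net area = 799.5 − 8.5 = 791.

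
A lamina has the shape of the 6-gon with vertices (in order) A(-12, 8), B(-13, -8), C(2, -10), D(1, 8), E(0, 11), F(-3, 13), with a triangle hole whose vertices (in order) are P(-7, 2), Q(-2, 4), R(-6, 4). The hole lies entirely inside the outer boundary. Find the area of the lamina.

270

Outer boundary:
Apply the surveyor's formula: 2A = Σ (x_i·y_{i+1} − x_{i+1}·y_i), indices taken mod 6.
Σ = (200) + (146) + (26) + (11) + (33) + (132) = 548
Area = |Σ|/2 = 274.
Hole:
Apply the shoelace (surveyor's) formula: 2A = Σ (x_i·y_{i+1} − x_{i+1}·y_i), indices taken mod 3.
Cross-terms: -24, 16, 16  ⇒  Σ = 8
Area = |Σ|/2 = 4.
Net area = 274 − 4 = 270.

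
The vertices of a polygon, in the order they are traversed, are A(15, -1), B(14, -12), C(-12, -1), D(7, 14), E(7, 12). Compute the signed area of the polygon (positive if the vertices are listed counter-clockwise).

Apply the surveyor's formula: 2A = Σ (x_i·y_{i+1} − x_{i+1}·y_i), indices taken mod 5.
Cross-terms: -166, -158, -161, -14, -187  ⇒  Σ = -686
Signed area = Σ/2 = -343 (negative ⇒ clockwise traversal).

-343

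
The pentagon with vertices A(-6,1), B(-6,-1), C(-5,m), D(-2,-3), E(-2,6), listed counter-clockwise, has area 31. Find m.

The doubled signed area Σ (x_i y_{i+1} − x_{i+1} y_i) is linear in m.
With m=0 it equals 38; the coefficient of m is -4 (from the two edges through C).
So -4·m + 38 = 2·31 = 62 ⇒ m = -6.

-6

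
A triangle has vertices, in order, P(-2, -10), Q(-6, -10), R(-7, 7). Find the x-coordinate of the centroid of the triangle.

Apply the surveyor's formula. First the cross-terms c_i = x_i·y_{i+1} − x_{i+1}·y_i:
  -40, -112, 84  ⇒  2A = -68, A = -34.
Then Σ (x_i + x_{i+1})·c_i = 1020, so x̄ = 1020 / (6·(-34)) = -5.

-5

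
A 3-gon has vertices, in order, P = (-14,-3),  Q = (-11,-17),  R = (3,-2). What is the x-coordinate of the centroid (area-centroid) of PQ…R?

Apply the shoelace formula. First the cross-terms c_i = x_i·y_{i+1} − x_{i+1}·y_i:
  205, 73, -37  ⇒  2A = 241, A = 120.5.
Then Σ (x_i + x_{i+1})·c_i = -5302, so x̄ = -5302 / (6·120.5) = -22/3.

-22/3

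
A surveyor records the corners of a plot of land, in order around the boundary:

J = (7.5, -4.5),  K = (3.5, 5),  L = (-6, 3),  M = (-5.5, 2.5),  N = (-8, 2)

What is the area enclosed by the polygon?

Apply the surveyor's formula: 2A = Σ (x_i·y_{i+1} − x_{i+1}·y_i), indices taken mod 5.
J→K: (7.5)(5) − (3.5)(-4.5) = 53.25
K→L: (3.5)(3) − (-6)(5) = 40.5
L→M: (-6)(2.5) − (-5.5)(3) = 1.5
M→N: (-5.5)(2) − (-8)(2.5) = 9
N→J: (-8)(-4.5) − (7.5)(2) = 21
Σ = 125.25
Area = |Σ|/2 = 62.625.

62.625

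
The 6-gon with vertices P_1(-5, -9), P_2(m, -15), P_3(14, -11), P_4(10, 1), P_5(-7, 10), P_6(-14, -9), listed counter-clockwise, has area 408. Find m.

The doubled signed area Σ (x_i y_{i+1} − x_{i+1} y_i) is linear in m.
With m=0 it equals 800; the coefficient of m is -2 (from the two edges through P_2).
So -2·m + 800 = 2·408 = 816 ⇒ m = -8.

-8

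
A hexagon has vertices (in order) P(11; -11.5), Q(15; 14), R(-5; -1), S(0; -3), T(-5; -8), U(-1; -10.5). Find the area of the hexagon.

276.5

Apply the shoelace formula: 2A = Σ (x_i·y_{i+1} − x_{i+1}·y_i), indices taken mod 6.
Σ = (326.5) + (55) + (15) + (-15) + (44.5) + (127) = 553
Area = |Σ|/2 = 276.5.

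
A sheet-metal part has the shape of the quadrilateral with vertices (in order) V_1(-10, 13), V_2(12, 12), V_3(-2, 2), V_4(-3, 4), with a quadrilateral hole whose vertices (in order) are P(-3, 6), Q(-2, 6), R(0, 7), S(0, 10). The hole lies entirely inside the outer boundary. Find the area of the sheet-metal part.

Outer boundary:
Apply Gauss's area formula: 2A = Σ (x_i·y_{i+1} − x_{i+1}·y_i), indices taken mod 4.
Σ = (-276) + (48) + (-2) + (1) = -229
Area = |Σ|/2 = 114.5.
Hole:
Σ = (-6) + (-14) + (0) + (30) = 10
Area = |Σ|/2 = 5.
Net area = 114.5 − 5 = 109.5.

109.5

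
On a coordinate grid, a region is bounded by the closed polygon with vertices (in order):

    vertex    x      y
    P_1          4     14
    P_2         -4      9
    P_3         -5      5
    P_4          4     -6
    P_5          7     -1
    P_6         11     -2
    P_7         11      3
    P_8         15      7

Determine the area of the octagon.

215.5

Cross-terms: 92, 25, 10, 38, -3, 55, 32, 182  ⇒  Σ = 431
Area = |Σ|/2 = 215.5.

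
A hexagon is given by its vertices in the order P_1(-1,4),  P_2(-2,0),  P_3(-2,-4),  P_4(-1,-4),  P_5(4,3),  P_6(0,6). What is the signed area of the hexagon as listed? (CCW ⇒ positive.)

Apply the shoelace (surveyor's) formula: 2A = Σ (x_i·y_{i+1} − x_{i+1}·y_i), indices taken mod 6.
Cross-terms: 8, 8, 4, 13, 24, 6  ⇒  Σ = 63
Signed area = Σ/2 = 31.5 (positive ⇒ counter-clockwise traversal).

31.5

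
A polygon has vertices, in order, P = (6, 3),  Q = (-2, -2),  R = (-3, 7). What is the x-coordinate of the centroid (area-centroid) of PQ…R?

1/3

Apply Gauss's area formula. First the cross-terms c_i = x_i·y_{i+1} − x_{i+1}·y_i:
  -6, -20, -51  ⇒  2A = -77, A = -38.5.
Then Σ (x_i + x_{i+1})·c_i = -77, so x̄ = -77 / (6·(-38.5)) = 1/3.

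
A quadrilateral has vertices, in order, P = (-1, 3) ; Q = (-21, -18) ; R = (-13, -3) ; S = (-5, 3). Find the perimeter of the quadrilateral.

|PQ| = √((-20)² + (-21)²) = √841 = 29
|QR| = √((8)² + (15)²) = √289 = 17
|RS| = √((8)² + (6)²) = √100 = 10
|SP| = √((4)² + (0)²) = √16 = 4
Perimeter = 29 + 17 + 10 + 4 = 60.

60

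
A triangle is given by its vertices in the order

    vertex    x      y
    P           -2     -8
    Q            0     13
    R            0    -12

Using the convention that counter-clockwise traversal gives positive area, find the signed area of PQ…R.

Apply Gauss's area formula: 2A = Σ (x_i·y_{i+1} − x_{i+1}·y_i), indices taken mod 3.
Σ = (-26) + (0) + (-24) = -50
Signed area = Σ/2 = -25 (negative ⇒ clockwise traversal).

-25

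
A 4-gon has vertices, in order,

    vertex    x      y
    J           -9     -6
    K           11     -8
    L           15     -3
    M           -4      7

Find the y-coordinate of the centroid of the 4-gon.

-2

Apply Gauss's area formula. First the cross-terms c_i = x_i·y_{i+1} − x_{i+1}·y_i:
  138, 87, 93, 87  ⇒  2A = 405, A = 202.5.
Then Σ (y_i + y_{i+1})·c_i = -2430, so ȳ = -2430 / (6·202.5) = -2.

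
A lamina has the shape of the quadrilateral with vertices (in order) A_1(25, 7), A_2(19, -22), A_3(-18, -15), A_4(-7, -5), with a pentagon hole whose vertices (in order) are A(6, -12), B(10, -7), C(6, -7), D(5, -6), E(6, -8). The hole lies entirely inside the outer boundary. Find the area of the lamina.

641

Outer boundary:
Cross-terms: -683, -681, -15, 76  ⇒  Σ = -1303
Area = |Σ|/2 = 651.5.
Hole:
Apply Gauss's area formula: 2A = Σ (x_i·y_{i+1} − x_{i+1}·y_i), indices taken mod 5.
Cross-terms: 78, -28, -1, -4, -24  ⇒  Σ = 21
Area = |Σ|/2 = 10.5.
Net area = 651.5 − 10.5 = 641.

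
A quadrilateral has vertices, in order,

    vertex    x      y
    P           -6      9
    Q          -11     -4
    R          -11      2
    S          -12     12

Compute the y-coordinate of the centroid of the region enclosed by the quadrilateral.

169/29

Apply Gauss's area formula. First the cross-terms c_i = x_i·y_{i+1} − x_{i+1}·y_i:
  123, -66, -108, -36  ⇒  2A = -87, A = -43.5.
Then Σ (y_i + y_{i+1})·c_i = -1521, so ȳ = -1521 / (6·(-43.5)) = 169/29.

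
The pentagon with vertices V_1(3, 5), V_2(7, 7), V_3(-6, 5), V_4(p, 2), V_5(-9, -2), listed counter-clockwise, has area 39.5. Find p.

Write out the shoelace sum; only the two edges meeting at V_4 involve p:
2·Area = [((-6)·2 − p·5) + (p·(-2) − (-9)·2)] + 24
       = -7·p + 30 = 79
⇒ p = -7.

-7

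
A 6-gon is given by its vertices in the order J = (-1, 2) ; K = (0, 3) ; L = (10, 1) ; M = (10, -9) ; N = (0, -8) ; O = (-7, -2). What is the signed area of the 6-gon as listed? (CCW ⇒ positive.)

-142.5

Σ = (-3) + (-30) + (-100) + (-80) + (-56) + (-16) = -285
Signed area = Σ/2 = -142.5 (negative ⇒ clockwise traversal).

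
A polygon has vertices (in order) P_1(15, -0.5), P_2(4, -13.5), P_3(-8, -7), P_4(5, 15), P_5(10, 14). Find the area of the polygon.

Σ = (-200.5) + (-136) + (-85) + (-80) + (-215) = -716.5
Area = |Σ|/2 = 358.25.

358.25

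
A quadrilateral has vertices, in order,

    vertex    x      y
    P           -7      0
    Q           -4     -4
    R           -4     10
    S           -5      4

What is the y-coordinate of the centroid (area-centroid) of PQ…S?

70/51

Apply the surveyor's formula. First the cross-terms c_i = x_i·y_{i+1} − x_{i+1}·y_i:
  28, -56, 34, 28  ⇒  2A = 34, A = 17.
Then Σ (y_i + y_{i+1})·c_i = 140, so ȳ = 140 / (6·17) = 70/51.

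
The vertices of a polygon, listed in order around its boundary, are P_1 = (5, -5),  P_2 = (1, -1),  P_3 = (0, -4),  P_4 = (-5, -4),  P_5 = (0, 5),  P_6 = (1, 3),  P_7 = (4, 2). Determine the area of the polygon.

47

Apply the shoelace (surveyor's) formula: 2A = Σ (x_i·y_{i+1} − x_{i+1}·y_i), indices taken mod 7.
Σ = (0) + (-4) + (-20) + (-25) + (-5) + (-10) + (-30) = -94
Area = |Σ|/2 = 47.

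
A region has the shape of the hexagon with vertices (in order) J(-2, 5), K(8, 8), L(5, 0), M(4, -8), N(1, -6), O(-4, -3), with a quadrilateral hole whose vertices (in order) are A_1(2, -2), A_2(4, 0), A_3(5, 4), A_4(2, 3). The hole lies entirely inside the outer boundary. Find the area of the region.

92

Outer boundary:
Apply Gauss's area formula: 2A = Σ (x_i·y_{i+1} − x_{i+1}·y_i), indices taken mod 6.
J→K: (-2)(8) − (8)(5) = -56
K→L: (8)(0) − (5)(8) = -40
L→M: (5)(-8) − (4)(0) = -40
M→N: (4)(-6) − (1)(-8) = -16
N→O: (1)(-3) − (-4)(-6) = -27
O→J: (-4)(5) − (-2)(-3) = -26
Σ = -205
Area = |Σ|/2 = 102.5.
Hole:
Σ = (8) + (16) + (7) + (-10) = 21
Area = |Σ|/2 = 10.5.
Net area = 102.5 − 10.5 = 92.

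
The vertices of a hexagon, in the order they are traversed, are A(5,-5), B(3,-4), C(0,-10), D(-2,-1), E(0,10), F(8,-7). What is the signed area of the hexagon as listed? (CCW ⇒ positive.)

-80

Apply the surveyor's formula: 2A = Σ (x_i·y_{i+1} − x_{i+1}·y_i), indices taken mod 6.
Cross-terms: -5, -30, -20, -20, -80, -5  ⇒  Σ = -160
Signed area = Σ/2 = -80 (negative ⇒ clockwise traversal).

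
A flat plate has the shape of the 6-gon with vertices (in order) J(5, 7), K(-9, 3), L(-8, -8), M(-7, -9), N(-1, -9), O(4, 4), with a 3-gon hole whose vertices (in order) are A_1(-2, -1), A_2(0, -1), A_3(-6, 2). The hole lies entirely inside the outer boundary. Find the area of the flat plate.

139

Outer boundary:
Σ = (78) + (96) + (16) + (54) + (32) + (8) = 284
Area = |Σ|/2 = 142.
Hole:
A_1→A_2: (-2)(-1) − (0)(-1) = 2
A_2→A_3: (0)(2) − (-6)(-1) = -6
A_3→A_1: (-6)(-1) − (-2)(2) = 10
Σ = 6
Area = |Σ|/2 = 3.
Net area = 142 − 3 = 139.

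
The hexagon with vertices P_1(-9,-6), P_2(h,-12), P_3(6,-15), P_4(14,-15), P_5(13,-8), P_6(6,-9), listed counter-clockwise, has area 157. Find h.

Write out the shoelace sum; only the two edges meeting at P_2 involve h:
2·Area = [((-9)·(-12) − h·(-6)) + (h·(-15) − 6·(-12))] + 17
       = -9·h + 197 = 314
⇒ h = -13.

-13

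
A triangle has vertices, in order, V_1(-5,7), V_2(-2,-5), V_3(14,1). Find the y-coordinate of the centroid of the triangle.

1

Apply the surveyor's formula. First the cross-terms c_i = x_i·y_{i+1} − x_{i+1}·y_i:
  39, 68, 103  ⇒  2A = 210, A = 105.
Then Σ (y_i + y_{i+1})·c_i = 630, so ȳ = 630 / (6·105) = 1.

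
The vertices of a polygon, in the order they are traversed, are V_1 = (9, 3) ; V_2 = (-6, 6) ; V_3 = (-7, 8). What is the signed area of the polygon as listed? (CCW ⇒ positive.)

Apply Gauss's area formula: 2A = Σ (x_i·y_{i+1} − x_{i+1}·y_i), indices taken mod 3.
Σ = (72) + (-6) + (-93) = -27
Signed area = Σ/2 = -13.5 (negative ⇒ clockwise traversal).

-13.5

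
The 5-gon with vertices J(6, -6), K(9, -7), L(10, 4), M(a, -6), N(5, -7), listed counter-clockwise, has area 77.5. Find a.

Write out the shoelace sum; only the two edges meeting at M involve a:
2·Area = [(10·(-6) − a·4) + (a·(-7) − 5·(-6))] + 130
       = -11·a + 100 = 155
⇒ a = -5.

-5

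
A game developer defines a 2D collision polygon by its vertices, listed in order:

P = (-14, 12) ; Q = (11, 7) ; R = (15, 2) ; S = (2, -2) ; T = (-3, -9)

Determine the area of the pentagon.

266.5

Apply the shoelace formula: 2A = Σ (x_i·y_{i+1} − x_{i+1}·y_i), indices taken mod 5.
P→Q: (-14)(7) − (11)(12) = -230
Q→R: (11)(2) − (15)(7) = -83
R→S: (15)(-2) − (2)(2) = -34
S→T: (2)(-9) − (-3)(-2) = -24
T→P: (-3)(12) − (-14)(-9) = -162
Σ = -533
Area = |Σ|/2 = 266.5.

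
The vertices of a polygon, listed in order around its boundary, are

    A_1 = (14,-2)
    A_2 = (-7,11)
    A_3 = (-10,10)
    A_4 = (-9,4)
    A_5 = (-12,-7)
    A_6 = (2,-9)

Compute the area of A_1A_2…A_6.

292.5

Apply the shoelace (surveyor's) formula: 2A = Σ (x_i·y_{i+1} − x_{i+1}·y_i), indices taken mod 6.
Σ = (140) + (40) + (50) + (111) + (122) + (122) = 585
Area = |Σ|/2 = 292.5.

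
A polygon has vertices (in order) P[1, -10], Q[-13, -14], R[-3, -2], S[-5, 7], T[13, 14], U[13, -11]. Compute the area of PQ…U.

398

P→Q: (1)(-14) − (-13)(-10) = -144
Q→R: (-13)(-2) − (-3)(-14) = -16
R→S: (-3)(7) − (-5)(-2) = -31
S→T: (-5)(14) − (13)(7) = -161
T→U: (13)(-11) − (13)(14) = -325
U→P: (13)(-10) − (1)(-11) = -119
Σ = -796
Area = |Σ|/2 = 398.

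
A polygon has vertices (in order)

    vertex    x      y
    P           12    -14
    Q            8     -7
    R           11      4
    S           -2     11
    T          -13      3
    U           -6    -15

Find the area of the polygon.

440

Apply the surveyor's formula: 2A = Σ (x_i·y_{i+1} − x_{i+1}·y_i), indices taken mod 6.
P→Q: (12)(-7) − (8)(-14) = 28
Q→R: (8)(4) − (11)(-7) = 109
R→S: (11)(11) − (-2)(4) = 129
S→T: (-2)(3) − (-13)(11) = 137
T→U: (-13)(-15) − (-6)(3) = 213
U→P: (-6)(-14) − (12)(-15) = 264
Σ = 880
Area = |Σ|/2 = 440.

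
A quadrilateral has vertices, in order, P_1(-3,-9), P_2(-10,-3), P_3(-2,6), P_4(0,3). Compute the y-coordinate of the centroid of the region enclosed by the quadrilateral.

-37/24

Apply the surveyor's formula. First the cross-terms c_i = x_i·y_{i+1} − x_{i+1}·y_i:
  -81, -66, -6, 9  ⇒  2A = -144, A = -72.
Then Σ (y_i + y_{i+1})·c_i = 666, so ȳ = 666 / (6·(-72)) = -37/24.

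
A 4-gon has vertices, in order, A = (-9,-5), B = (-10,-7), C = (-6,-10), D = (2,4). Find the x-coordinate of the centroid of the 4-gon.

Apply the shoelace formula. First the cross-terms c_i = x_i·y_{i+1} − x_{i+1}·y_i:
  13, 58, -4, 26  ⇒  2A = 93, A = 46.5.
Then Σ (x_i + x_{i+1})·c_i = -1341, so x̄ = -1341 / (6·46.5) = -149/31.

-149/31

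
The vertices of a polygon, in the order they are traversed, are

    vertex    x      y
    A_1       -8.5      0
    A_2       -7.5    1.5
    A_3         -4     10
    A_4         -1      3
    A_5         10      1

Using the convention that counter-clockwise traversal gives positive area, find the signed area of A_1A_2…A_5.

Apply the shoelace formula: 2A = Σ (x_i·y_{i+1} − x_{i+1}·y_i), indices taken mod 5.
A_1→A_2: (-8.5)(1.5) − (-7.5)(0) = -12.75
A_2→A_3: (-7.5)(10) − (-4)(1.5) = -69
A_3→A_4: (-4)(3) − (-1)(10) = -2
A_4→A_5: (-1)(1) − (10)(3) = -31
A_5→A_1: (10)(0) − (-8.5)(1) = 8.5
Σ = -106.25
Signed area = Σ/2 = -53.125 (negative ⇒ clockwise traversal).

-53.125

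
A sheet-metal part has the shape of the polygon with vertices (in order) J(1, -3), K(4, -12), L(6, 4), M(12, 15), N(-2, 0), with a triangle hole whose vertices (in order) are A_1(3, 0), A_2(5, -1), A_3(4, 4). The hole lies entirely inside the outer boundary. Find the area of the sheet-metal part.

78.5

Outer boundary:
Apply the surveyor's formula: 2A = Σ (x_i·y_{i+1} − x_{i+1}·y_i), indices taken mod 5.
Σ = (0) + (88) + (42) + (30) + (6) = 166
Area = |Σ|/2 = 83.
Hole:
Apply the shoelace (surveyor's) formula: 2A = Σ (x_i·y_{i+1} − x_{i+1}·y_i), indices taken mod 3.
A_1→A_2: (3)(-1) − (5)(0) = -3
A_2→A_3: (5)(4) − (4)(-1) = 24
A_3→A_1: (4)(0) − (3)(4) = -12
Σ = 9
Area = |Σ|/2 = 4.5.
Net area = 83 − 4.5 = 78.5.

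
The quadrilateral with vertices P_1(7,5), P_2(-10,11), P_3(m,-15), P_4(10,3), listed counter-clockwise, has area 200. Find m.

The doubled signed area Σ (x_i y_{i+1} − x_{i+1} y_i) is linear in m.
With m=0 it equals 456; the coefficient of m is -8 (from the two edges through P_3).
So -8·m + 456 = 2·200 = 400 ⇒ m = 7.

7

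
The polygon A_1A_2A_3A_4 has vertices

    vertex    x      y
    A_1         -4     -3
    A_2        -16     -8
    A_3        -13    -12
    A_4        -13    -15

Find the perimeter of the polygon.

36

|A_1A_2| = √((-12)² + (-5)²) = √169 = 13
|A_2A_3| = √((3)² + (-4)²) = √25 = 5
|A_3A_4| = √((0)² + (-3)²) = √9 = 3
|A_4A_1| = √((9)² + (12)²) = √225 = 15
Perimeter = 13 + 5 + 3 + 15 = 36.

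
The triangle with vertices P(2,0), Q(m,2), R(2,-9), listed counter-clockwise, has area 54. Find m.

Write out the shoelace sum; only the two edges meeting at Q involve m:
2·Area = [(2·2 − m·0) + (m·(-9) − 2·2)] + 18
       = -9·m + 18 = 108
⇒ m = -10.

-10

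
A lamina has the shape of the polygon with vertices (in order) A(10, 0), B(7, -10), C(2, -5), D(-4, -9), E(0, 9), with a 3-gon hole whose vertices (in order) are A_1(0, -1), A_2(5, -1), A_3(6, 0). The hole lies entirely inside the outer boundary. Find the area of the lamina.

137

Outer boundary:
Apply the shoelace formula: 2A = Σ (x_i·y_{i+1} − x_{i+1}·y_i), indices taken mod 5.
Σ = (-100) + (-15) + (-38) + (-36) + (-90) = -279
Area = |Σ|/2 = 139.5.
Hole:
A_1→A_2: (0)(-1) − (5)(-1) = 5
A_2→A_3: (5)(0) − (6)(-1) = 6
A_3→A_1: (6)(-1) − (0)(0) = -6
Σ = 5
Area = |Σ|/2 = 2.5.
Net area = 139.5 − 2.5 = 137.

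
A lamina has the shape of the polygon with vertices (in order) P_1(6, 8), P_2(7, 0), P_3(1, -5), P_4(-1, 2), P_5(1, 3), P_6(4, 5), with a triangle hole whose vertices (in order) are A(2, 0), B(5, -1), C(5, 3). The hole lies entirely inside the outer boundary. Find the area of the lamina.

46

Outer boundary:
Apply the shoelace (surveyor's) formula: 2A = Σ (x_i·y_{i+1} − x_{i+1}·y_i), indices taken mod 6.
Cross-terms: -56, -35, -3, -5, -7, 2  ⇒  Σ = -104
Area = |Σ|/2 = 52.
Hole:
Σ = (-2) + (20) + (-6) = 12
Area = |Σ|/2 = 6.
Net area = 52 − 6 = 46.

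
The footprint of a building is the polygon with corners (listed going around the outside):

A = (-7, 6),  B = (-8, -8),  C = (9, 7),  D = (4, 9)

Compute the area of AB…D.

130

Apply the shoelace (surveyor's) formula: 2A = Σ (x_i·y_{i+1} − x_{i+1}·y_i), indices taken mod 4.
A→B: (-7)(-8) − (-8)(6) = 104
B→C: (-8)(7) − (9)(-8) = 16
C→D: (9)(9) − (4)(7) = 53
D→A: (4)(6) − (-7)(9) = 87
Σ = 260
Area = |Σ|/2 = 130.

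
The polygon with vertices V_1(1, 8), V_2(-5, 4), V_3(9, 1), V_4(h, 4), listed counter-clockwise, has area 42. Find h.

Write out the shoelace sum; only the two edges meeting at V_4 involve h:
2·Area = [(9·4 − h·1) + (h·8 − 1·4)] + 3
       = 7·h + 35 = 84
⇒ h = 7.

7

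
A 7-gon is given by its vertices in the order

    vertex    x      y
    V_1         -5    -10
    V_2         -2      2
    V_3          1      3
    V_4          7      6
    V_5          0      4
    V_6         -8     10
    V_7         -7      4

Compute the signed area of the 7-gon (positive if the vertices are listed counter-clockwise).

Σ = (-30) + (-8) + (-15) + (28) + (32) + (38) + (90) = 135
Signed area = Σ/2 = 67.5 (positive ⇒ counter-clockwise traversal).

67.5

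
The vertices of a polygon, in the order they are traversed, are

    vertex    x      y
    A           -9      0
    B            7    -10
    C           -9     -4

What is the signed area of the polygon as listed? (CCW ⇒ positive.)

Σ = (90) + (-118) + (-36) = -64
Signed area = Σ/2 = -32 (negative ⇒ clockwise traversal).

-32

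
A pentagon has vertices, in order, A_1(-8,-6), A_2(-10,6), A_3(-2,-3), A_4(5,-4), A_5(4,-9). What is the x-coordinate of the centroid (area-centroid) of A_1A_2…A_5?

Apply the surveyor's formula. First the cross-terms c_i = x_i·y_{i+1} − x_{i+1}·y_i:
  -108, 42, 23, -29, -96  ⇒  2A = -168, A = -84.
Then Σ (x_i + x_{i+1})·c_i = 1632, so x̄ = 1632 / (6·(-84)) = -68/21.

-68/21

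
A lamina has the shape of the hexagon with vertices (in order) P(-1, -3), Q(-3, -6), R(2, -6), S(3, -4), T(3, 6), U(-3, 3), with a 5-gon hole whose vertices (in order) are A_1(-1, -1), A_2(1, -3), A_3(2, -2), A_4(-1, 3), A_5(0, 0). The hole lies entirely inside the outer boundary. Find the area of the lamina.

47

Outer boundary:
Apply the shoelace formula: 2A = Σ (x_i·y_{i+1} − x_{i+1}·y_i), indices taken mod 6.
P→Q: (-1)(-6) − (-3)(-3) = -3
Q→R: (-3)(-6) − (2)(-6) = 30
R→S: (2)(-4) − (3)(-6) = 10
S→T: (3)(6) − (3)(-4) = 30
T→U: (3)(3) − (-3)(6) = 27
U→P: (-3)(-3) − (-1)(3) = 12
Σ = 106
Area = |Σ|/2 = 53.
Hole:
Apply the surveyor's formula: 2A = Σ (x_i·y_{i+1} − x_{i+1}·y_i), indices taken mod 5.
Σ = (4) + (4) + (4) + (0) + (0) = 12
Area = |Σ|/2 = 6.
Net area = 53 − 6 = 47.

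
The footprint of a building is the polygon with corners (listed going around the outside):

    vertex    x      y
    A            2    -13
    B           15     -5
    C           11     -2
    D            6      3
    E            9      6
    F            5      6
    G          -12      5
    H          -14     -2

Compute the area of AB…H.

332.5

Cross-terms: 185, 25, 45, 9, 24, 97, 94, 186  ⇒  Σ = 665
Area = |Σ|/2 = 332.5.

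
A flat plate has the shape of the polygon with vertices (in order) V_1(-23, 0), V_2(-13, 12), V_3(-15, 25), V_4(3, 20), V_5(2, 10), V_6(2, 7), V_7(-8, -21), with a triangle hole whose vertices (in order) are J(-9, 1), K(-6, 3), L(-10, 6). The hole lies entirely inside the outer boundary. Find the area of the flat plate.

Outer boundary:
Apply Gauss's area formula: 2A = Σ (x_i·y_{i+1} − x_{i+1}·y_i), indices taken mod 7.
Σ = (-276) + (-145) + (-375) + (-10) + (-6) + (14) + (-483) = -1281
Area = |Σ|/2 = 640.5.
Hole:
Σ = (-21) + (-6) + (44) = 17
Area = |Σ|/2 = 8.5.
Net area = 640.5 − 8.5 = 632.

632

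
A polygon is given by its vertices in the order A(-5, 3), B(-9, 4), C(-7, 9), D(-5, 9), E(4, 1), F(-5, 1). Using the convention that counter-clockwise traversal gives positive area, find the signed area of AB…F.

-53

Σ = (7) + (-53) + (-18) + (-41) + (9) + (-10) = -106
Signed area = Σ/2 = -53 (negative ⇒ clockwise traversal).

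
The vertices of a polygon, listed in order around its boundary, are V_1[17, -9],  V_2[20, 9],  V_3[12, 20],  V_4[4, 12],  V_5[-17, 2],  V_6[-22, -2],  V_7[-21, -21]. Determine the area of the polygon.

V_1→V_2: (17)(9) − (20)(-9) = 333
V_2→V_3: (20)(20) − (12)(9) = 292
V_3→V_4: (12)(12) − (4)(20) = 64
V_4→V_5: (4)(2) − (-17)(12) = 212
V_5→V_6: (-17)(-2) − (-22)(2) = 78
V_6→V_7: (-22)(-21) − (-21)(-2) = 420
V_7→V_1: (-21)(-9) − (17)(-21) = 546
Σ = 1945
Area = |Σ|/2 = 972.5.

972.5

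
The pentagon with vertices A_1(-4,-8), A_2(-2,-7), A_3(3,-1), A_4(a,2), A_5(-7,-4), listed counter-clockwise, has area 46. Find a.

1

Write out the shoelace sum; only the two edges meeting at A_4 involve a:
2·Area = [(3·2 − a·(-1)) + (a·(-4) − (-7)·2)] + 75
       = -3·a + 95 = 92
⇒ a = 1.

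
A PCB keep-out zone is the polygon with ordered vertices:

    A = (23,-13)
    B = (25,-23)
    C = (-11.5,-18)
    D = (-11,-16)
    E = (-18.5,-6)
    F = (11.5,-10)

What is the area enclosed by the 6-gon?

Apply the surveyor's formula: 2A = Σ (x_i·y_{i+1} − x_{i+1}·y_i), indices taken mod 6.
Σ = (-204) + (-714.5) + (-14) + (-230) + (254) + (80.5) = -828
Area = |Σ|/2 = 414.

414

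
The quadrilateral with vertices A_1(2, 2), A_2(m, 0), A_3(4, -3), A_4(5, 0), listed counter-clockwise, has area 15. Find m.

The doubled signed area Σ (x_i y_{i+1} − x_{i+1} y_i) is linear in m.
With m=0 it equals 25; the coefficient of m is -5 (from the two edges through A_2).
So -5·m + 25 = 2·15 = 30 ⇒ m = -1.

-1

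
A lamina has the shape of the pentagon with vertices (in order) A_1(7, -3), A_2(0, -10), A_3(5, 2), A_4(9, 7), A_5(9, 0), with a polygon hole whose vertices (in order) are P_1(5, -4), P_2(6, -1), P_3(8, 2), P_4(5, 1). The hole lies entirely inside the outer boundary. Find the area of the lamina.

40.5

Outer boundary:
Apply Gauss's area formula: 2A = Σ (x_i·y_{i+1} − x_{i+1}·y_i), indices taken mod 5.
Cross-terms: -70, 50, 17, -63, -27  ⇒  Σ = -93
Area = |Σ|/2 = 46.5.
Hole:
P_1→P_2: (5)(-1) − (6)(-4) = 19
P_2→P_3: (6)(2) − (8)(-1) = 20
P_3→P_4: (8)(1) − (5)(2) = -2
P_4→P_1: (5)(-4) − (5)(1) = -25
Σ = 12
Area = |Σ|/2 = 6.
Net area = 46.5 − 6 = 40.5.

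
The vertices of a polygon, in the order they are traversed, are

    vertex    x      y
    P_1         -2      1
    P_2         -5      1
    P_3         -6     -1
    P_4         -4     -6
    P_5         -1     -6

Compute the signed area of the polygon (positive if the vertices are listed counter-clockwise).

25.5

Σ = (3) + (11) + (32) + (18) + (-13) = 51
Signed area = Σ/2 = 25.5 (positive ⇒ counter-clockwise traversal).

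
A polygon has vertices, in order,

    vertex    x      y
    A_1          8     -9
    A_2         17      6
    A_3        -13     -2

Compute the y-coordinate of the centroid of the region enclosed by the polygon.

Apply Gauss's area formula. First the cross-terms c_i = x_i·y_{i+1} − x_{i+1}·y_i:
  201, 44, 133  ⇒  2A = 378, A = 189.
Then Σ (y_i + y_{i+1})·c_i = -1890, so ȳ = -1890 / (6·189) = -5/3.

-5/3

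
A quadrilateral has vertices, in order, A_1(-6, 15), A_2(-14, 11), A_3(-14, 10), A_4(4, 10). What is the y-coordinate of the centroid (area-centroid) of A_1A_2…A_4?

573/49

Apply the shoelace formula. First the cross-terms c_i = x_i·y_{i+1} − x_{i+1}·y_i:
  144, 14, -180, 120  ⇒  2A = 98, A = 49.
Then Σ (y_i + y_{i+1})·c_i = 3438, so ȳ = 3438 / (6·49) = 573/49.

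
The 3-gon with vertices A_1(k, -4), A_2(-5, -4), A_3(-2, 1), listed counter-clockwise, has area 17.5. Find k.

-12

Write out the shoelace sum; only the two edges meeting at A_1 involve k:
2·Area = [((-2)·(-4) − k·1) + (k·(-4) − (-5)·(-4))] + -13
       = -5·k + -25 = 35
⇒ k = -12.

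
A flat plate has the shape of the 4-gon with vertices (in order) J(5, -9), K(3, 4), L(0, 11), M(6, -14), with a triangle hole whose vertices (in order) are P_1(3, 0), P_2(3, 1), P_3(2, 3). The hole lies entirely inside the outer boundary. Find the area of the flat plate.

Outer boundary:
Apply Gauss's area formula: 2A = Σ (x_i·y_{i+1} − x_{i+1}·y_i), indices taken mod 4.
Cross-terms: 47, 33, -66, 16  ⇒  Σ = 30
Area = |Σ|/2 = 15.
Hole:
Apply Gauss's area formula: 2A = Σ (x_i·y_{i+1} − x_{i+1}·y_i), indices taken mod 3.
Σ = (3) + (7) + (-9) = 1
Area = |Σ|/2 = 0.5.
Net area = 15 − 0.5 = 14.5.

14.5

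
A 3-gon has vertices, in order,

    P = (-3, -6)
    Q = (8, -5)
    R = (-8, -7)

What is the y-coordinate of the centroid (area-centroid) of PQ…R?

Apply the shoelace (surveyor's) formula. First the cross-terms c_i = x_i·y_{i+1} − x_{i+1}·y_i:
  63, -96, 27  ⇒  2A = -6, A = -3.
Then Σ (y_i + y_{i+1})·c_i = 108, so ȳ = 108 / (6·(-3)) = -6.

-6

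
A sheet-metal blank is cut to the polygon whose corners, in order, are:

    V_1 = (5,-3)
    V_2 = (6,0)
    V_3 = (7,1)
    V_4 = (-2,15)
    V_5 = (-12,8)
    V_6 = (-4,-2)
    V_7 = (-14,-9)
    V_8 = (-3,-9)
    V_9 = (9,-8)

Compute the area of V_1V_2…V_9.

288

V_1→V_2: (5)(0) − (6)(-3) = 18
V_2→V_3: (6)(1) − (7)(0) = 6
V_3→V_4: (7)(15) − (-2)(1) = 107
V_4→V_5: (-2)(8) − (-12)(15) = 164
V_5→V_6: (-12)(-2) − (-4)(8) = 56
V_6→V_7: (-4)(-9) − (-14)(-2) = 8
V_7→V_8: (-14)(-9) − (-3)(-9) = 99
V_8→V_9: (-3)(-8) − (9)(-9) = 105
V_9→V_1: (9)(-3) − (5)(-8) = 13
Σ = 576
Area = |Σ|/2 = 288.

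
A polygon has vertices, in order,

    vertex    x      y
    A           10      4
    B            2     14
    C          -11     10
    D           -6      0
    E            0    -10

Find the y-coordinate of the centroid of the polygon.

Apply the shoelace formula. First the cross-terms c_i = x_i·y_{i+1} − x_{i+1}·y_i:
  132, 174, 60, 60, 100  ⇒  2A = 526, A = 263.
Then Σ (y_i + y_{i+1})·c_i = 5952, so ȳ = 5952 / (6·263) = 992/263.

992/263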